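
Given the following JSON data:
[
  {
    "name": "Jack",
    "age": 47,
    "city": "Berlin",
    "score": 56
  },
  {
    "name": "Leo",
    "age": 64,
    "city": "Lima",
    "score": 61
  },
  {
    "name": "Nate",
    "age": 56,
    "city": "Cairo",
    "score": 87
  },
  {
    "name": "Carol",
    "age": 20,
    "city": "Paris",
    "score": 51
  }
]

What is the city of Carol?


Looking up record where name = Carol
Record index: 3
Field 'city' = Paris

ANSWER: Paris


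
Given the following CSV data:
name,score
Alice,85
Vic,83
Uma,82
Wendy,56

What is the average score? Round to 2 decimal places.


Scores: 85, 83, 82, 56
Sum = 306
Count = 4
Average = 306 / 4 = 76.50

ANSWER: 76.50


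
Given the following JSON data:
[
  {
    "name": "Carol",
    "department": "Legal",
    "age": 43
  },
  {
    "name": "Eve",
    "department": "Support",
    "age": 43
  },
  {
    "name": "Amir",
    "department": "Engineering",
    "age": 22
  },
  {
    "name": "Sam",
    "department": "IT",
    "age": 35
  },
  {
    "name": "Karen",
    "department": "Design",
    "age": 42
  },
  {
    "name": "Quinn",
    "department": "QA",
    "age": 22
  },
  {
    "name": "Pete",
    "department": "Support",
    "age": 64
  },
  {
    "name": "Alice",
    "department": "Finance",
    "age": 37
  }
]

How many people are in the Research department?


Scanning records for department = Research
  No matches found
Count: 0

ANSWER: 0


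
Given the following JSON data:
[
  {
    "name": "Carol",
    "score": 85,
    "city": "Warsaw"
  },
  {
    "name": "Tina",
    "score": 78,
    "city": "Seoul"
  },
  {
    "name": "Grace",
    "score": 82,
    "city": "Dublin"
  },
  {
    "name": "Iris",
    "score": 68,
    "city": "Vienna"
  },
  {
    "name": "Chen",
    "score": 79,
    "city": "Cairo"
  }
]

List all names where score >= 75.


Filtering records where score >= 75:
  Carol (score=85) -> YES
  Tina (score=78) -> YES
  Grace (score=82) -> YES
  Iris (score=68) -> no
  Chen (score=79) -> YES


ANSWER: Carol, Tina, Grace, Chen


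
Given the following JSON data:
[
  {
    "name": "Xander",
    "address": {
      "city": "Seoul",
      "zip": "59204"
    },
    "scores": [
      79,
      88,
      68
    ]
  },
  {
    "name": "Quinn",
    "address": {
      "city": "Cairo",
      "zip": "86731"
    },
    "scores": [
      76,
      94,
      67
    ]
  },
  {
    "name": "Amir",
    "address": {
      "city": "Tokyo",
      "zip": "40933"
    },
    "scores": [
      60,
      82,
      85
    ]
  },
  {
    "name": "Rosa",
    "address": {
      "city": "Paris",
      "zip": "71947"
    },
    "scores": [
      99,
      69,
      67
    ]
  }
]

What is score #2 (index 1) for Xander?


Path: records[0].scores[1]
Value: 88

ANSWER: 88


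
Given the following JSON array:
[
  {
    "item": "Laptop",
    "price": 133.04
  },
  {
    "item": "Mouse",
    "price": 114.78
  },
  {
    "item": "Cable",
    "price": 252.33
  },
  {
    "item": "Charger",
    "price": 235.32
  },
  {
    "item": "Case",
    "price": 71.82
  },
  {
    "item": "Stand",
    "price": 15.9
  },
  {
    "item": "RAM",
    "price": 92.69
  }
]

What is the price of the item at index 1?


Array index 1 -> Mouse
price = 114.78

ANSWER: 114.78


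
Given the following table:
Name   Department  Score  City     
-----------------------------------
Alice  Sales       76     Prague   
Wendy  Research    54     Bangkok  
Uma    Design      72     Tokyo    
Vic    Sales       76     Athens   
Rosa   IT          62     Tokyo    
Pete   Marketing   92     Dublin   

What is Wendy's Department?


Row 2: Wendy
Department = Research

ANSWER: Research


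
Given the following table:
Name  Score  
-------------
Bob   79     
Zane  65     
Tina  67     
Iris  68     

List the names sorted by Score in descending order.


Sorting by Score (descending):
  Bob: 79
  Iris: 68
  Tina: 67
  Zane: 65


ANSWER: Bob, Iris, Tina, Zane


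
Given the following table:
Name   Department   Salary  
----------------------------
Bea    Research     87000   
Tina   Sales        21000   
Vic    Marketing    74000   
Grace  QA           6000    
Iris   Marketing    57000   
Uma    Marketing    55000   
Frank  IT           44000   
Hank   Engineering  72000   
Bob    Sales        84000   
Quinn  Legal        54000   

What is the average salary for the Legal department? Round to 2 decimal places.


Legal department members:
  Quinn: 54000
Sum = 54000
Count = 1
Average = 54000 / 1 = 54000.00

ANSWER: 54000.00


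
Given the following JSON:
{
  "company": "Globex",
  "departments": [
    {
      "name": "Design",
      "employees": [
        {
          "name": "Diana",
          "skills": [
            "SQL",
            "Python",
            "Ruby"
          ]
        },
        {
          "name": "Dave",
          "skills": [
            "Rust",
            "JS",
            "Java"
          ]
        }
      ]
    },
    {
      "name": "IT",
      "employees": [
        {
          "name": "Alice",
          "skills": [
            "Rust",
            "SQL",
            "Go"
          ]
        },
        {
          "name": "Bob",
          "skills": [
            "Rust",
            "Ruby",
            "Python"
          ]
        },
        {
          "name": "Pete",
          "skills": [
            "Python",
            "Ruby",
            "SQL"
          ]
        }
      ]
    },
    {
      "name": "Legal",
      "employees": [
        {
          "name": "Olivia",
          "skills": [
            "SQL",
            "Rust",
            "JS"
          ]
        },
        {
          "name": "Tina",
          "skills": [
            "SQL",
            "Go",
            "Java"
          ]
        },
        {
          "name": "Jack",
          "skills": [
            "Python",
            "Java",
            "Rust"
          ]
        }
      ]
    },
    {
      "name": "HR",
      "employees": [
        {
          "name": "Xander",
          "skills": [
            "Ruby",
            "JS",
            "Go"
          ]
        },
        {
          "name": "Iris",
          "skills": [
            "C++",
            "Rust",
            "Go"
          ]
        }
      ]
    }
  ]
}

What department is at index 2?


Path: departments[2].name
Value: Legal

ANSWER: Legal


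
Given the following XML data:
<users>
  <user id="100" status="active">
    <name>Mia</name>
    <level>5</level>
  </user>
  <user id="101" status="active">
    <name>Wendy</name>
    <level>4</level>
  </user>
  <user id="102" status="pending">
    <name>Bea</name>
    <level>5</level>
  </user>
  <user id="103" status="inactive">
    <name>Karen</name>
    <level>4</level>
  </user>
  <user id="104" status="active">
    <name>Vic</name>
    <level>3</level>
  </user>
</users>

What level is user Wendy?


Finding user: Wendy
<level>4</level>

ANSWER: 4


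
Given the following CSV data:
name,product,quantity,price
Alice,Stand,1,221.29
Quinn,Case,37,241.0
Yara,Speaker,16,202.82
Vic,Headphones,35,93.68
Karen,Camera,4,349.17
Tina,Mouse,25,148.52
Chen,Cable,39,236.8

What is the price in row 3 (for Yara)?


Row 3: Yara
Column 'price' = 202.82

ANSWER: 202.82


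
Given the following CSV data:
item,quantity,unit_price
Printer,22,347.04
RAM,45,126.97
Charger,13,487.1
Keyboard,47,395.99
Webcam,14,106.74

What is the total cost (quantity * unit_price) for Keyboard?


Row: Keyboard
quantity = 47
unit_price = 395.99
total = 47 * 395.99 = 18611.53

ANSWER: 18611.53


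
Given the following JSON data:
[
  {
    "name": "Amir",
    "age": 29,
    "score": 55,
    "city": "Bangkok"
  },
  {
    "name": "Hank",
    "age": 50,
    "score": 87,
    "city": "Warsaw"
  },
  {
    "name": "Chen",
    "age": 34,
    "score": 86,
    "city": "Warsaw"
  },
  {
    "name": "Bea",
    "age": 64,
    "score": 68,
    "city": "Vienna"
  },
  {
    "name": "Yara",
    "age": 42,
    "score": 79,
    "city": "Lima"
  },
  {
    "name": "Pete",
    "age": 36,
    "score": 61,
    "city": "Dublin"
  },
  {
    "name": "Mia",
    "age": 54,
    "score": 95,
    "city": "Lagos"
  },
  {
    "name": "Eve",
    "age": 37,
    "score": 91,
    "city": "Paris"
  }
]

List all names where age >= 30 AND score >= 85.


Checking both conditions:
  Amir (age=29, score=55) -> no
  Hank (age=50, score=87) -> YES
  Chen (age=34, score=86) -> YES
  Bea (age=64, score=68) -> no
  Yara (age=42, score=79) -> no
  Pete (age=36, score=61) -> no
  Mia (age=54, score=95) -> YES
  Eve (age=37, score=91) -> YES


ANSWER: Hank, Chen, Mia, Eve


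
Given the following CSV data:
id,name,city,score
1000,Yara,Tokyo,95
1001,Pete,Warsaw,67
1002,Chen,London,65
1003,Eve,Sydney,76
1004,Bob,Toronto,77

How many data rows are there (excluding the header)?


Counting rows (excluding header):
Header: id,name,city,score
Data rows: 5

ANSWER: 5


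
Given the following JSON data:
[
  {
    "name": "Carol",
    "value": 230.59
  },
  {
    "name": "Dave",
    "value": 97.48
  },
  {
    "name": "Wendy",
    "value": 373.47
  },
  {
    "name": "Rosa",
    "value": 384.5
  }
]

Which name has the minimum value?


Comparing values:
  Carol: 230.59
  Dave: 97.48
  Wendy: 373.47
  Rosa: 384.5
Minimum: Dave (97.48)

ANSWER: Dave


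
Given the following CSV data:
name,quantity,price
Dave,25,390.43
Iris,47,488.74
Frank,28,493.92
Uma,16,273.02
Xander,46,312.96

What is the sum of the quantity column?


Values in 'quantity' column:
  Row 1: 25
  Row 2: 47
  Row 3: 28
  Row 4: 16
  Row 5: 46
Sum = 25 + 47 + 28 + 16 + 46 = 162

ANSWER: 162


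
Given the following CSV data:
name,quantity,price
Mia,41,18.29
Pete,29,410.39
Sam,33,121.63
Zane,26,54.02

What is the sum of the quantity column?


Values in 'quantity' column:
  Row 1: 41
  Row 2: 29
  Row 3: 33
  Row 4: 26
Sum = 41 + 29 + 33 + 26 = 129

ANSWER: 129


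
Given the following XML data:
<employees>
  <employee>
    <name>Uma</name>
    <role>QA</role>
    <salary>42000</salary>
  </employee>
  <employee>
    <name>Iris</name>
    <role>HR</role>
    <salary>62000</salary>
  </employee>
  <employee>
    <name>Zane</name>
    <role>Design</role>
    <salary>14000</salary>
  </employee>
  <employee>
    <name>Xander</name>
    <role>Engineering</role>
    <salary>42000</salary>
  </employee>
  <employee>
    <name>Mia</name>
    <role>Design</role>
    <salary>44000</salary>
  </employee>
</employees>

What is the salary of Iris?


Searching for <employee> with <name>Iris</name>
Found at position 2
<salary>62000</salary>

ANSWER: 62000


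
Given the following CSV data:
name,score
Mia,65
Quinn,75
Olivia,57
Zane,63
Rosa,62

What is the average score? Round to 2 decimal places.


Scores: 65, 75, 57, 63, 62
Sum = 322
Count = 5
Average = 322 / 5 = 64.40

ANSWER: 64.40


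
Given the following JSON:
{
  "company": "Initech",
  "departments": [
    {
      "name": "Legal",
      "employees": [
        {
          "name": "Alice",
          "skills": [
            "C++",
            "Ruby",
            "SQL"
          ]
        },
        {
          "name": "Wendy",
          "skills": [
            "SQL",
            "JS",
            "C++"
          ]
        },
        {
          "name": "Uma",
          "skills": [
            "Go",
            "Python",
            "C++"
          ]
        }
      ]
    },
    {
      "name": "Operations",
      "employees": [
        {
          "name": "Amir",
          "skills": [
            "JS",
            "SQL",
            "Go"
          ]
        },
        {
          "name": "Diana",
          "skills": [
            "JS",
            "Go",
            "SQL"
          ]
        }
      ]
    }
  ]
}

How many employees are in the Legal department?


Path: departments[0].employees
Count: 3

ANSWER: 3


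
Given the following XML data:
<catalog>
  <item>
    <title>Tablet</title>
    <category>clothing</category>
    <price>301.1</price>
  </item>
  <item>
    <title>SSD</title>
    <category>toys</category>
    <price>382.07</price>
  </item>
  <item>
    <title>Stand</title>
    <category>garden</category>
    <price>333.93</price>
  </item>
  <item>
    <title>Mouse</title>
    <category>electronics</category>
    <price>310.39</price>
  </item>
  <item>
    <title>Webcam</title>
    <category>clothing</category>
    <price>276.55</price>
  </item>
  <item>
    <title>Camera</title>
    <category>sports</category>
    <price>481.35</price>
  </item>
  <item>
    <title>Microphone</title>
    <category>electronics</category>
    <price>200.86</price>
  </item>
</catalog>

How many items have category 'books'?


Scanning <item> elements for <category>books</category>:
Count: 0

ANSWER: 0


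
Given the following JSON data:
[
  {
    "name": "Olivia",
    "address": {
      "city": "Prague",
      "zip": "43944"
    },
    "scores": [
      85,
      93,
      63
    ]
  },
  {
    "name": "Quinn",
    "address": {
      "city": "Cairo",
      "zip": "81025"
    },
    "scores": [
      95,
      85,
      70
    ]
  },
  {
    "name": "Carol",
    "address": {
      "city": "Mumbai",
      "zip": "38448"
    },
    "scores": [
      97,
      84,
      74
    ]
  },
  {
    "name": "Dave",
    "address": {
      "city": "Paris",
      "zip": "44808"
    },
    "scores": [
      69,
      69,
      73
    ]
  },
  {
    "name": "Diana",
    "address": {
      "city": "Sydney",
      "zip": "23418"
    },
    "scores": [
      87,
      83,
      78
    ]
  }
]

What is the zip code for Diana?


Path: records[4].address.zip
Value: 23418

ANSWER: 23418


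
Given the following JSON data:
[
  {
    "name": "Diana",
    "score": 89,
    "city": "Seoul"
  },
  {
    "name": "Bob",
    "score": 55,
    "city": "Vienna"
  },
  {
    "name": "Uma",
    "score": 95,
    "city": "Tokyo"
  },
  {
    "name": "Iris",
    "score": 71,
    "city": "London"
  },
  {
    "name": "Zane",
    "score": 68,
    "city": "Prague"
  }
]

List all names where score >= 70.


Filtering records where score >= 70:
  Diana (score=89) -> YES
  Bob (score=55) -> no
  Uma (score=95) -> YES
  Iris (score=71) -> YES
  Zane (score=68) -> no


ANSWER: Diana, Uma, Iris


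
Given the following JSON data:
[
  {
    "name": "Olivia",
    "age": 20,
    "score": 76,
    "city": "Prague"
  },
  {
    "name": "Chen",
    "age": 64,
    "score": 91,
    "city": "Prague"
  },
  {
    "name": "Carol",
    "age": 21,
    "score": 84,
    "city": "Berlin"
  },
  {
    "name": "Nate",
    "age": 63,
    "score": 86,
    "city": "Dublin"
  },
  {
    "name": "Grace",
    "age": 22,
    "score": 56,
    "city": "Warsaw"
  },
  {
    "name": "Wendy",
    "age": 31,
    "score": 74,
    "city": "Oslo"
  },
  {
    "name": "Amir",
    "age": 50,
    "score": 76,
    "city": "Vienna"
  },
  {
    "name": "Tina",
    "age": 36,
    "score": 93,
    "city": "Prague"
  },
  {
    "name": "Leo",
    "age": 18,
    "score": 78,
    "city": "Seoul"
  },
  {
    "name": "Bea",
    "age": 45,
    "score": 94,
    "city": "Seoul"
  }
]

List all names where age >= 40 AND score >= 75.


Checking both conditions:
  Olivia (age=20, score=76) -> no
  Chen (age=64, score=91) -> YES
  Carol (age=21, score=84) -> no
  Nate (age=63, score=86) -> YES
  Grace (age=22, score=56) -> no
  Wendy (age=31, score=74) -> no
  Amir (age=50, score=76) -> YES
  Tina (age=36, score=93) -> no
  Leo (age=18, score=78) -> no
  Bea (age=45, score=94) -> YES


ANSWER: Chen, Nate, Amir, Bea


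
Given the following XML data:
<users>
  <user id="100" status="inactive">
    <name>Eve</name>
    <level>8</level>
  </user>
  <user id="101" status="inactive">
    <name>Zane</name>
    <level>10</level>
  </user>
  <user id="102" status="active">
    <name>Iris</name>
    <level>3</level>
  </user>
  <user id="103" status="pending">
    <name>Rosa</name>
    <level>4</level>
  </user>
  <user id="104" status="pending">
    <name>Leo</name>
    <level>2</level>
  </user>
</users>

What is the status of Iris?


Finding user with name = Iris
user id="102" status="active"

ANSWER: active


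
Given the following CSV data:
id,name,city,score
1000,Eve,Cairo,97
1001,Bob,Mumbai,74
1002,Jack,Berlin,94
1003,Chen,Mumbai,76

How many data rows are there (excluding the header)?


Counting rows (excluding header):
Header: id,name,city,score
Data rows: 4

ANSWER: 4


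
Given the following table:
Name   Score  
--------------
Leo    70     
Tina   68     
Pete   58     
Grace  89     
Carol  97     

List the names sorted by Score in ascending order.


Sorting by Score (ascending):
  Pete: 58
  Tina: 68
  Leo: 70
  Grace: 89
  Carol: 97


ANSWER: Pete, Tina, Leo, Grace, Carol


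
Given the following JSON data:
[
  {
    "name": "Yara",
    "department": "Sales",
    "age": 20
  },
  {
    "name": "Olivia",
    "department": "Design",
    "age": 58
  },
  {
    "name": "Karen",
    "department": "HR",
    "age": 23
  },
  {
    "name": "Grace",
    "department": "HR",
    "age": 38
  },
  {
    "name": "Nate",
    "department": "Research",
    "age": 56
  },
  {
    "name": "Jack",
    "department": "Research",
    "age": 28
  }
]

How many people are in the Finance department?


Scanning records for department = Finance
  No matches found
Count: 0

ANSWER: 0


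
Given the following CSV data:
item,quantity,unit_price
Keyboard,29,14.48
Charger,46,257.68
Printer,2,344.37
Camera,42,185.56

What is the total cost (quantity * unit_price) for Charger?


Row: Charger
quantity = 46
unit_price = 257.68
total = 46 * 257.68 = 11853.28

ANSWER: 11853.28


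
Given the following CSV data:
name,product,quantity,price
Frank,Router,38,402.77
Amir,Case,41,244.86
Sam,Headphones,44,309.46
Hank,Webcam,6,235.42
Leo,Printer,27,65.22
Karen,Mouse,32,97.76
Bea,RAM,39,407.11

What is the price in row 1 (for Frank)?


Row 1: Frank
Column 'price' = 402.77

ANSWER: 402.77


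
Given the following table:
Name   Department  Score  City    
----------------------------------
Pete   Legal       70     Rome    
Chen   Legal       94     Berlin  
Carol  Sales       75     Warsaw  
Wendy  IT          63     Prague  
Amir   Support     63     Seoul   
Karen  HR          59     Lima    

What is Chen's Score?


Row 2: Chen
Score = 94

ANSWER: 94


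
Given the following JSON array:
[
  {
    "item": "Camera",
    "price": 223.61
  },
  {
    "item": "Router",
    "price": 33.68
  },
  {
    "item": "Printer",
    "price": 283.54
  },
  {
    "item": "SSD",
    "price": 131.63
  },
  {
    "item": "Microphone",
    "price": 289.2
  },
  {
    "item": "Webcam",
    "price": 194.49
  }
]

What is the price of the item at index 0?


Array index 0 -> Camera
price = 223.61

ANSWER: 223.61


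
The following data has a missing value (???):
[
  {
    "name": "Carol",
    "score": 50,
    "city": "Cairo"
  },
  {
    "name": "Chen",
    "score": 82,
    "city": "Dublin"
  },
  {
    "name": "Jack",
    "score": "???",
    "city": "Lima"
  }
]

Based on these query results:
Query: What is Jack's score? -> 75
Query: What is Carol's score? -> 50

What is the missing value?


The missing value is Jack's score
From query: Jack's score = 75

ANSWER: 75


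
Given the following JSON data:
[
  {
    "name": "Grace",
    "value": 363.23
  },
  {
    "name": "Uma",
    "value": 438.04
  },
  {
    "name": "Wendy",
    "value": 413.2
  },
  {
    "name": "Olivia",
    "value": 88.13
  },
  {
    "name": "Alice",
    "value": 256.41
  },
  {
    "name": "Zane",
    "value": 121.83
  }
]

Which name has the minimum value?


Comparing values:
  Grace: 363.23
  Uma: 438.04
  Wendy: 413.2
  Olivia: 88.13
  Alice: 256.41
  Zane: 121.83
Minimum: Olivia (88.13)

ANSWER: Olivia


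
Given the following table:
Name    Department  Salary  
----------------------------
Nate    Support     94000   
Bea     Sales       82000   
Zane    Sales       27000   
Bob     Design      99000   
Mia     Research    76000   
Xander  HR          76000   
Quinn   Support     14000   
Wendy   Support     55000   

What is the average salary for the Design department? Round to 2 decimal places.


Design department members:
  Bob: 99000
Sum = 99000
Count = 1
Average = 99000 / 1 = 99000.00

ANSWER: 99000.00


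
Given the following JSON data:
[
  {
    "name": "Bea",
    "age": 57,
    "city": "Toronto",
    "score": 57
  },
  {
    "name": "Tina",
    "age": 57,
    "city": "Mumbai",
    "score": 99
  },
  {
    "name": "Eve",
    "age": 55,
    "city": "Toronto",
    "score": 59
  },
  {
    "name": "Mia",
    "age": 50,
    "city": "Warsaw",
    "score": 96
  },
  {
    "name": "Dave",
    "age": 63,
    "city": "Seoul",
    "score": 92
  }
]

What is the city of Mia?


Looking up record where name = Mia
Record index: 3
Field 'city' = Warsaw

ANSWER: Warsaw


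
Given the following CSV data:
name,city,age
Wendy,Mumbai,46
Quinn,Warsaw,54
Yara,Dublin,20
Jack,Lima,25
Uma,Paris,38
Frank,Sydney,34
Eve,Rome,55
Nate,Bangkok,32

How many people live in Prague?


Scanning city column for 'Prague':
Total matches: 0

ANSWER: 0


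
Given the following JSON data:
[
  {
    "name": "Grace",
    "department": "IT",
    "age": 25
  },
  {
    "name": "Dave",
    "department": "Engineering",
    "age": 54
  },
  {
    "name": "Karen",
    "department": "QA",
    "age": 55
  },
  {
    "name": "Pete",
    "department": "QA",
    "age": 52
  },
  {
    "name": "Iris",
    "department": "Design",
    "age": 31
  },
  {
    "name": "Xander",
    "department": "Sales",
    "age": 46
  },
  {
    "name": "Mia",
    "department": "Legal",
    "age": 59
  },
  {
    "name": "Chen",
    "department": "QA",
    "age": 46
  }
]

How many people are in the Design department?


Scanning records for department = Design
  Record 4: Iris
Count: 1

ANSWER: 1


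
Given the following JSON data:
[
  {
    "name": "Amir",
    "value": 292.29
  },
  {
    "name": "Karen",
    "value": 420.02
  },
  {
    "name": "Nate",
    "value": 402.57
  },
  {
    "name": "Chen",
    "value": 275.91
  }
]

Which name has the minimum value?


Comparing values:
  Amir: 292.29
  Karen: 420.02
  Nate: 402.57
  Chen: 275.91
Minimum: Chen (275.91)

ANSWER: Chen


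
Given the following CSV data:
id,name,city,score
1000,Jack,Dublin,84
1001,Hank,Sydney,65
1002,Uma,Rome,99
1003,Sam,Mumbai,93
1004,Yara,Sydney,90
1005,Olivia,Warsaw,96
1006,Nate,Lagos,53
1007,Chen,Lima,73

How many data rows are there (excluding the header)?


Counting rows (excluding header):
Header: id,name,city,score
Data rows: 8

ANSWER: 8


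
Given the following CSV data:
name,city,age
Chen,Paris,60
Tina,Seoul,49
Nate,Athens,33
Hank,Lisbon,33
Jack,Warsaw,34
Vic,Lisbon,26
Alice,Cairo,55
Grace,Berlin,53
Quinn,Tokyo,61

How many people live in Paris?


Scanning city column for 'Paris':
  Row 1: Chen -> MATCH
Total matches: 1

ANSWER: 1


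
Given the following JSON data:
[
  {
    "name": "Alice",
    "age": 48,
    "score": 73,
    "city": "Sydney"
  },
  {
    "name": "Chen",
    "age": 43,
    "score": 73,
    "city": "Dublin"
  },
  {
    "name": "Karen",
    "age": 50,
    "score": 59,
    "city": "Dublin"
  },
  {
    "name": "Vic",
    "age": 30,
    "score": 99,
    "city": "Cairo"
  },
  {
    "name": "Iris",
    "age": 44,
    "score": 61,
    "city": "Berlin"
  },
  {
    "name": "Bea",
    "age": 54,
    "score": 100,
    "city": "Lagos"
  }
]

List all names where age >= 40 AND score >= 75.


Checking both conditions:
  Alice (age=48, score=73) -> no
  Chen (age=43, score=73) -> no
  Karen (age=50, score=59) -> no
  Vic (age=30, score=99) -> no
  Iris (age=44, score=61) -> no
  Bea (age=54, score=100) -> YES


ANSWER: Bea


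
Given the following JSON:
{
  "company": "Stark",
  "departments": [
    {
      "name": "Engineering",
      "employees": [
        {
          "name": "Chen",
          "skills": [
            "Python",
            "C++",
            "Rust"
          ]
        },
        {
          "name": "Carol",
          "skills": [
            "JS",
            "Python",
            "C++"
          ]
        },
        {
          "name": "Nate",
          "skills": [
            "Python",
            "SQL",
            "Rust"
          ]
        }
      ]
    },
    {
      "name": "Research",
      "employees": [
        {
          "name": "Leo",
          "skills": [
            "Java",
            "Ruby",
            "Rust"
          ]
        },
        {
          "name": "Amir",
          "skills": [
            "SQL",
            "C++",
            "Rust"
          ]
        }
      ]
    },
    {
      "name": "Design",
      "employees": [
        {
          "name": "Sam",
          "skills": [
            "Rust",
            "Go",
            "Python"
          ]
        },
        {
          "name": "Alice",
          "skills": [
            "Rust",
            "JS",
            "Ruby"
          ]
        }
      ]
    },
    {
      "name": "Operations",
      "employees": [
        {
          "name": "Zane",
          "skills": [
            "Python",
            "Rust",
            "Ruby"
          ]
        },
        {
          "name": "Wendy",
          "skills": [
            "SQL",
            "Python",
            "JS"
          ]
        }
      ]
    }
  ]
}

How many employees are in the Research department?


Path: departments[1].employees
Count: 2

ANSWER: 2


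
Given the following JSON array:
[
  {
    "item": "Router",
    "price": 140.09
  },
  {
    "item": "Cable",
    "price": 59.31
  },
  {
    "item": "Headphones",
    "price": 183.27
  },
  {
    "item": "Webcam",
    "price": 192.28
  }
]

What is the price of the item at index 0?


Array index 0 -> Router
price = 140.09

ANSWER: 140.09


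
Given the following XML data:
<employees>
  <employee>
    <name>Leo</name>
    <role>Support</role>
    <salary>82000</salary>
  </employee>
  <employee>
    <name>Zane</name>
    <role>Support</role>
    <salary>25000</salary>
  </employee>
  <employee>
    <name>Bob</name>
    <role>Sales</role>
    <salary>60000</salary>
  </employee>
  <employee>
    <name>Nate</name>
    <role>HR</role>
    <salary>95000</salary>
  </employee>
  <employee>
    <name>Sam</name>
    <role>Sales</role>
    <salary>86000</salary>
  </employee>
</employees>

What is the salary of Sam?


Searching for <employee> with <name>Sam</name>
Found at position 5
<salary>86000</salary>

ANSWER: 86000


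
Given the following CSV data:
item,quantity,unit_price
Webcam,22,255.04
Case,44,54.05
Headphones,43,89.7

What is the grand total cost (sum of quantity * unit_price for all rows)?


Computing row totals:
  Webcam: 22 * 255.04 = 5610.88
  Case: 44 * 54.05 = 2378.2
  Headphones: 43 * 89.7 = 3857.1
Grand total = 5610.88 + 2378.2 + 3857.1 = 11846.18

ANSWER: 11846.18


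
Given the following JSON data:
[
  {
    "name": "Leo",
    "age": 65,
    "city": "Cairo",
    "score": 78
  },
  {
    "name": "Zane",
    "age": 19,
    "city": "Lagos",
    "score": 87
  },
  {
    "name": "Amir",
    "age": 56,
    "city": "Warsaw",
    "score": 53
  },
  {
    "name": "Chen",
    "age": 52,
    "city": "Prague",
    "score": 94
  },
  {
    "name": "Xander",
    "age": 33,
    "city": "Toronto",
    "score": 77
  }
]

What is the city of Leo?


Looking up record where name = Leo
Record index: 0
Field 'city' = Cairo

ANSWER: Cairo


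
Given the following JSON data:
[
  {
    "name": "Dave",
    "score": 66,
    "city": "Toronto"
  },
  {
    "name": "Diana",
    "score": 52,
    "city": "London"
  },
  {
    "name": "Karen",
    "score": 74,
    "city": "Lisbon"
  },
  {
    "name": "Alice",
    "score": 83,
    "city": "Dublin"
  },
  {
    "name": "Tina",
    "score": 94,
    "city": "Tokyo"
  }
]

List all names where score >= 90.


Filtering records where score >= 90:
  Dave (score=66) -> no
  Diana (score=52) -> no
  Karen (score=74) -> no
  Alice (score=83) -> no
  Tina (score=94) -> YES


ANSWER: Tina


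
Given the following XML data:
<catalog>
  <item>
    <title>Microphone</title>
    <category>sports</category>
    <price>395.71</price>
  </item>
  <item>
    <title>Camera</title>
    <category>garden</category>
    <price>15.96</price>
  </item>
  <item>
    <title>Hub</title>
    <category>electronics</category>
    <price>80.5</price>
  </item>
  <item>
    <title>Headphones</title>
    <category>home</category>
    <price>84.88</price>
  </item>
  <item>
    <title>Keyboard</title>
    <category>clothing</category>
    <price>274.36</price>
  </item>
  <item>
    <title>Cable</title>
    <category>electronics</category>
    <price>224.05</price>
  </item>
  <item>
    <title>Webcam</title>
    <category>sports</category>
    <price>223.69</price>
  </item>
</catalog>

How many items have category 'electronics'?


Scanning <item> elements for <category>electronics</category>:
  Item 3: Hub -> MATCH
  Item 6: Cable -> MATCH
Count: 2

ANSWER: 2


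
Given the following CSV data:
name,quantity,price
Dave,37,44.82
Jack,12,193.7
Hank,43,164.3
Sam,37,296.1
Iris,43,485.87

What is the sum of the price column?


Values in 'price' column:
  Row 1: 44.82
  Row 2: 193.7
  Row 3: 164.3
  Row 4: 296.1
  Row 5: 485.87
Sum = 44.82 + 193.7 + 164.3 + 296.1 + 485.87 = 1184.79

ANSWER: 1184.79


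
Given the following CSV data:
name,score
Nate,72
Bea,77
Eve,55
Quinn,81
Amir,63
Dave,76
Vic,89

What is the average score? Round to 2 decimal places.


Scores: 72, 77, 55, 81, 63, 76, 89
Sum = 513
Count = 7
Average = 513 / 7 = 73.29

ANSWER: 73.29


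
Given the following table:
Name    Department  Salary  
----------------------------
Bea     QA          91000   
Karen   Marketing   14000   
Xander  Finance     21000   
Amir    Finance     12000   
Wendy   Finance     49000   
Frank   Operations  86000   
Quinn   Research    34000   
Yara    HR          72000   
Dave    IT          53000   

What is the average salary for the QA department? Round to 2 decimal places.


QA department members:
  Bea: 91000
Sum = 91000
Count = 1
Average = 91000 / 1 = 91000.00

ANSWER: 91000.00


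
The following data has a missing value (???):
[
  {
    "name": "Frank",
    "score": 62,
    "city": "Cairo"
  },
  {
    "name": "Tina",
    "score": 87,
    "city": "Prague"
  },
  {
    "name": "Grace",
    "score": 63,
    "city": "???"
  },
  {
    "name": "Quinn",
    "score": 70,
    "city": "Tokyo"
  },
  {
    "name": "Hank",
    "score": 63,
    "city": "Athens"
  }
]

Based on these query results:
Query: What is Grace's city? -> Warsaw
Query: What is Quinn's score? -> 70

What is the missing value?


The missing value is Grace's city
From query: Grace's city = Warsaw

ANSWER: Warsaw


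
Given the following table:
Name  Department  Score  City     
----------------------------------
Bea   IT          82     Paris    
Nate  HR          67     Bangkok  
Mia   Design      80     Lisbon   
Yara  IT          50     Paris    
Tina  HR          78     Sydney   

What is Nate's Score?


Row 2: Nate
Score = 67

ANSWER: 67


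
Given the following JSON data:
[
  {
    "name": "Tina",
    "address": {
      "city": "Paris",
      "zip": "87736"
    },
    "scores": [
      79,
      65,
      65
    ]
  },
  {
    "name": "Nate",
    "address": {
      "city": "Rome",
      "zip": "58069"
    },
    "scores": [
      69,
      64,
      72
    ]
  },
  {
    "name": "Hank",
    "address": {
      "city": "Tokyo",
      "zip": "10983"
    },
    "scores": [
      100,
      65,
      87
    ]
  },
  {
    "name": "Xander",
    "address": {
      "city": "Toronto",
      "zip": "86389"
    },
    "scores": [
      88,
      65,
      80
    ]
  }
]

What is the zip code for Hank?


Path: records[2].address.zip
Value: 10983

ANSWER: 10983


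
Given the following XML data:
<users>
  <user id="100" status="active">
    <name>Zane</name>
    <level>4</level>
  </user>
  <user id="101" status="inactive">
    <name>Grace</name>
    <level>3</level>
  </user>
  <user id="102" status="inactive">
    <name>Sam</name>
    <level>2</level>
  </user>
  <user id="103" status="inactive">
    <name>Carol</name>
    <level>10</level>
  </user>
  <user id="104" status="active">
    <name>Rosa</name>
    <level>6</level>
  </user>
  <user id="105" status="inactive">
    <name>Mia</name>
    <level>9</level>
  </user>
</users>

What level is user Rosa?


Finding user: Rosa
<level>6</level>

ANSWER: 6


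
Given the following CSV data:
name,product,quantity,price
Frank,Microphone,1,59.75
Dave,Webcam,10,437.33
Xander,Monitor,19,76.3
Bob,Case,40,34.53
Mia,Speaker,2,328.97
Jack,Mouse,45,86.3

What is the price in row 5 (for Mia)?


Row 5: Mia
Column 'price' = 328.97

ANSWER: 328.97


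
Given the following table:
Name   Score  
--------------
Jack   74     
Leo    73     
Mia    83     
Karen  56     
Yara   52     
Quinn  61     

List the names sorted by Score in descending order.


Sorting by Score (descending):
  Mia: 83
  Jack: 74
  Leo: 73
  Quinn: 61
  Karen: 56
  Yara: 52


ANSWER: Mia, Jack, Leo, Quinn, Karen, Yara


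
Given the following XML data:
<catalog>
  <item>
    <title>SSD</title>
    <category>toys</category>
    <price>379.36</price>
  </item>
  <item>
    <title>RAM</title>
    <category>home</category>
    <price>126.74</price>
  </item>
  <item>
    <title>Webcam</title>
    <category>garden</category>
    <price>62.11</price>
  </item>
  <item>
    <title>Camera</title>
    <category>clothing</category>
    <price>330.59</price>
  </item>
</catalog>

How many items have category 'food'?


Scanning <item> elements for <category>food</category>:
Count: 0

ANSWER: 0


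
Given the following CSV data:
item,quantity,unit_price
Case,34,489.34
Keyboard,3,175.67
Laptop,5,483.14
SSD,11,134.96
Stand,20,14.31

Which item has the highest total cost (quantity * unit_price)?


Computing row totals:
  Case: 16637.56
  Keyboard: 527.01
  Laptop: 2415.7
  SSD: 1484.56
  Stand: 286.2
Maximum: Case (16637.56)

ANSWER: Case


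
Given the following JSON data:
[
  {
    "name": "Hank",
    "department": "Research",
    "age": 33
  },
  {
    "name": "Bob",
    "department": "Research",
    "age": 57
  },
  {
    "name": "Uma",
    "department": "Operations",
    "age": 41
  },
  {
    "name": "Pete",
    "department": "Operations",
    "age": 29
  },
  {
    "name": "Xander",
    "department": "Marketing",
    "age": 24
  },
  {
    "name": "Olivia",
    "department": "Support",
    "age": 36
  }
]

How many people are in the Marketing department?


Scanning records for department = Marketing
  Record 4: Xander
Count: 1

ANSWER: 1


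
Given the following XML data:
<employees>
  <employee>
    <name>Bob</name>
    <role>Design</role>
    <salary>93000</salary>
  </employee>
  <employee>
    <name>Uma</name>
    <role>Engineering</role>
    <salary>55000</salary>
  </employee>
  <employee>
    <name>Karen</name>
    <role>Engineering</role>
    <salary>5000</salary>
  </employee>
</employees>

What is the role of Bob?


Searching for <employee> with <name>Bob</name>
Found at position 1
<role>Design</role>

ANSWER: Design


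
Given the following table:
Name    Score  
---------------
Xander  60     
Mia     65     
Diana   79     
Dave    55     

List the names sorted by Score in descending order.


Sorting by Score (descending):
  Diana: 79
  Mia: 65
  Xander: 60
  Dave: 55


ANSWER: Diana, Mia, Xander, Dave


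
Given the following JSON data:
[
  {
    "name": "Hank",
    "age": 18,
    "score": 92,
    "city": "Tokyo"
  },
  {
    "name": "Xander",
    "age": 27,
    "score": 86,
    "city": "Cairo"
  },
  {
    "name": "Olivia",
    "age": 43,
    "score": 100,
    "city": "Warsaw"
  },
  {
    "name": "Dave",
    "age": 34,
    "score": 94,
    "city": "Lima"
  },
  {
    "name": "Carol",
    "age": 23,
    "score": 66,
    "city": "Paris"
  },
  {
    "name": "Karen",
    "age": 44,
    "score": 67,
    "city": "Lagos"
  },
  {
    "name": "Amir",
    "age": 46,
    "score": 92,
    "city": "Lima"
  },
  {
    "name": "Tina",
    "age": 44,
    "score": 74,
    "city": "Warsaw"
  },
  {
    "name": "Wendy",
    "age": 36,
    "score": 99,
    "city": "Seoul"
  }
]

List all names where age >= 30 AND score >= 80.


Checking both conditions:
  Hank (age=18, score=92) -> no
  Xander (age=27, score=86) -> no
  Olivia (age=43, score=100) -> YES
  Dave (age=34, score=94) -> YES
  Carol (age=23, score=66) -> no
  Karen (age=44, score=67) -> no
  Amir (age=46, score=92) -> YES
  Tina (age=44, score=74) -> no
  Wendy (age=36, score=99) -> YES


ANSWER: Olivia, Dave, Amir, Wendy


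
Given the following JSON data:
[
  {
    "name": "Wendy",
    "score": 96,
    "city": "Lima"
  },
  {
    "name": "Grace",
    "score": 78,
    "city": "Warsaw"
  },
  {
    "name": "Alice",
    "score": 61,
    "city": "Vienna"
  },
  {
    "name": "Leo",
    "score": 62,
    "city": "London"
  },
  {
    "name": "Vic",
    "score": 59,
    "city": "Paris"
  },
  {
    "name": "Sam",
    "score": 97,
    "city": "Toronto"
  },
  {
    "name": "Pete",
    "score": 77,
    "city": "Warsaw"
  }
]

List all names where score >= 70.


Filtering records where score >= 70:
  Wendy (score=96) -> YES
  Grace (score=78) -> YES
  Alice (score=61) -> no
  Leo (score=62) -> no
  Vic (score=59) -> no
  Sam (score=97) -> YES
  Pete (score=77) -> YES


ANSWER: Wendy, Grace, Sam, Pete


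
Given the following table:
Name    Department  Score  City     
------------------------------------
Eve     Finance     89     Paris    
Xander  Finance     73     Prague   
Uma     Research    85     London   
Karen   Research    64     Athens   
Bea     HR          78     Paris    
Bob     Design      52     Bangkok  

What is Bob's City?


Row 6: Bob
City = Bangkok

ANSWER: Bangkok


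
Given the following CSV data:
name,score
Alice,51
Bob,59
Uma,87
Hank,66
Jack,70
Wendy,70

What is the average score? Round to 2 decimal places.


Scores: 51, 59, 87, 66, 70, 70
Sum = 403
Count = 6
Average = 403 / 6 = 67.17

ANSWER: 67.17


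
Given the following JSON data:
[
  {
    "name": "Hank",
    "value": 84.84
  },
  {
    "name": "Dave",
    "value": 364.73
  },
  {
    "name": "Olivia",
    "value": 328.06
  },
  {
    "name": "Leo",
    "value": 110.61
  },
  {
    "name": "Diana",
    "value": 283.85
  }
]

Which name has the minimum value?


Comparing values:
  Hank: 84.84
  Dave: 364.73
  Olivia: 328.06
  Leo: 110.61
  Diana: 283.85
Minimum: Hank (84.84)

ANSWER: Hank


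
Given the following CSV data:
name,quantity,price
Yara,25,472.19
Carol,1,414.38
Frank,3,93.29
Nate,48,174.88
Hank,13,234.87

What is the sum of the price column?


Values in 'price' column:
  Row 1: 472.19
  Row 2: 414.38
  Row 3: 93.29
  Row 4: 174.88
  Row 5: 234.87
Sum = 472.19 + 414.38 + 93.29 + 174.88 + 234.87 = 1389.61

ANSWER: 1389.61


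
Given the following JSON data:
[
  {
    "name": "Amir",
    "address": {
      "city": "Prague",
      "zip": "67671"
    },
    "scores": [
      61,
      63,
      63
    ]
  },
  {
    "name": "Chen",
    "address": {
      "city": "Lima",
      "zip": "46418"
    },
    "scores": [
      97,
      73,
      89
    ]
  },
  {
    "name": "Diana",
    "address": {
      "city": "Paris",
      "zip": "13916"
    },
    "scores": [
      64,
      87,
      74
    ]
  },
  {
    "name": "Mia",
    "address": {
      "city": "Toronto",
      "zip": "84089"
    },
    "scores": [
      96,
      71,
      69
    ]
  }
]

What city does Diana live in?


Path: records[2].address.city
Value: Paris

ANSWER: Paris


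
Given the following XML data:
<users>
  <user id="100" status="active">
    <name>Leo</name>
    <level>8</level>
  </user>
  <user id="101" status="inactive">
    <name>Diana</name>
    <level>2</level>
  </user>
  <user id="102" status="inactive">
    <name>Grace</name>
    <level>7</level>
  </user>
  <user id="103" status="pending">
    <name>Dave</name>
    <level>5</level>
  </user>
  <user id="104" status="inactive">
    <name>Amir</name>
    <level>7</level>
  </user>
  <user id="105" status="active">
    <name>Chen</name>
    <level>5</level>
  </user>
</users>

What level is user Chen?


Finding user: Chen
<level>5</level>

ANSWER: 5


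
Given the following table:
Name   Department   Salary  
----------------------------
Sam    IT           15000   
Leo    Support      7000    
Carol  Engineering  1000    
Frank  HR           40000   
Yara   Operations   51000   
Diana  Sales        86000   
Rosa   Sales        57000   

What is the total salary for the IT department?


IT department members:
  Sam: 15000
Total = 15000 = 15000

ANSWER: 15000
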